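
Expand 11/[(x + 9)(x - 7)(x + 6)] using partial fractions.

Using cover-up method: α = 11/48, β = 11/208, γ = -11/39
Result: (11/48)/(x + 9) + (11/208)/(x - 7) - (11/39)/(x + 6)


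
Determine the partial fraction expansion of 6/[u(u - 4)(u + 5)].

Using cover-up method: A = -3/10, B = 1/6, C = 2/15
Result: (-3/10)/u + (1/6)/(u - 4) + (2/15)/(u + 5)


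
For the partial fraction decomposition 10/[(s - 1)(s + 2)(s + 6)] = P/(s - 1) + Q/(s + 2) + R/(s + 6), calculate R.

Cover-up at s = -6: R = 10/[(-6 - 1)(-6 + 2)] = 10/[(-7)(-4)] = 10/28 = 5/14


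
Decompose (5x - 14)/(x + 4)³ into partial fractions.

(5x - 14) = α(x + 4)² + β(x + 4) + γ. At x = -4: γ = 5·(-4) - 14 = -34. Coefficients: α = 0, β = 5
Result: 5/(x + 4)² - 34/(x + 4)³


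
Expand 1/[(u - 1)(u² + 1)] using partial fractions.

Cover-up at u = 1: A = 1/(1² + 1) = 1/2. Then B = -A = -1/2, C = -A·(0 + 1) = -1/2
Result: (1/2)/(u - 1) - ((1/2)u + 1/2)/(u² + 1)


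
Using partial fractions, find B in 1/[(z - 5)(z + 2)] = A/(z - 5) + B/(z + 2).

Cover-up at z = -2: B = 1/(-2 - 5) = -1/7


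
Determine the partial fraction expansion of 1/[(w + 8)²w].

Cover-up at w=0: γ = 1/(0 + 8)² = 1/64. Cover-up at w=-8: β = 1/(-8 - 0) = -1/8. Comparing w² coeff: α = -γ = -1/64
Result: (-1/64)/(w + 8) - (1/8)/(w + 8)² + (1/64)/w


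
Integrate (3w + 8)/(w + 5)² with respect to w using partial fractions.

Decompose: α = 3, β = 3·(-5) + 8 = -7, so (3w + 8)/(w + 5)² = 3/(w + 5) - 7/(w + 5)². Integrate: ∫ α/(w + 5) dw = 3 ln|(w + 5)|; ∫ β/(w + 5)² dw = 7/(w + 5). Sum: 3 ln|(w + 5)| + 7/(w + 5) + C


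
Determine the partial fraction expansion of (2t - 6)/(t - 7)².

(2t - 6) = P(t - 7) + Q. At t = 7: Q = 2·7 - 6 = 8. Coeff of t: P = 2
Result: 2/(t - 7) + 8/(t - 7)²


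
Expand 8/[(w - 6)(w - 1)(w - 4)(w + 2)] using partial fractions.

Using Heaviside cover-up: (1/10)/(w - 6) + (8/45)/(w - 1) - (2/9)/(w - 4) - (1/18)/(w + 2)


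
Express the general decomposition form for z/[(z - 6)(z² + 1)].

Linear + irreducible quadratic: α/(z - 6) + (βz + γ)/(z² + 1)


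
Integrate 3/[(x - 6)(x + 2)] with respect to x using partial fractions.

Decompose: 3/[(x - 6)(x + 2)] = (3/8)/(x - 6) - (3/8)/(x + 2). Integrate each term: (3/8) ln|(x - 6)| - (3/8) ln|(x + 2)| + C


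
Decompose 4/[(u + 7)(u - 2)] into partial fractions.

4/(u + 7)(u - 2) = α/(u + 7) + β/(u - 2). α = 4/(-7 - 2) = -4/9, β = 4/(2 + 7) = 4/9
Result: (-4/9)/(u + 7) + (4/9)/(u - 2)


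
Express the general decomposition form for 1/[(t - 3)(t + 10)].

Distinct linear factors: α/(t - 3) + β/(t + 10)


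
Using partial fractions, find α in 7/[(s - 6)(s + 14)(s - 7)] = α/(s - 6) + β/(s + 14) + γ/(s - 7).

Cover-up at s = 6: α = 7/[(6 + 14)(6 - 7)] = 7/[(20)(-1)] = -7/20


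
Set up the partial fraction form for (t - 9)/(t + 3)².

Repeated linear factor: A/(t + 3) + B/(t + 3)²


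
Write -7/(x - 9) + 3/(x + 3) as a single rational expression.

Common denominator (x - 9)(x + 3). Numerator: -7(x + 3) + 3(x - 9) = (-7x - 21) + (3x - 27) = -4x - 48
Result: (-4x - 48)/[(x - 9)(x + 3)]


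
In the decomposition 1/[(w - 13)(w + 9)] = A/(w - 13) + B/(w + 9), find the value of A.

Cover-up at w = 13: A = 1/(13 + 9) = 1/22


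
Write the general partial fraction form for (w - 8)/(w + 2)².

Repeated linear factor: α/(w + 2) + β/(w + 2)²


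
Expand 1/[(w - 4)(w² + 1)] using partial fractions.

Cover-up at w = 4: α = 1/(4² + 1) = 1/17. Then β = -α = -1/17, γ = -α·(0 + 4) = -4/17
Result: (1/17)/(w - 4) - ((1/17)w + 4/17)/(w² + 1)


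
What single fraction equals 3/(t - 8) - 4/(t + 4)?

Common denominator (t - 8)(t + 4). Numerator: 3(t + 4) - 4(t - 8) = (3t + 12) - (4t - 32) = -t + 44
Result: (-t + 44)/[(t - 8)(t + 4)]


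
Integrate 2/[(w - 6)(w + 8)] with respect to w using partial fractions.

Decompose: 2/[(w - 6)(w + 8)] = (1/7)/(w - 6) - (1/7)/(w + 8). Integrate each term: (1/7) ln|(w - 6)| - (1/7) ln|(w + 8)| + C


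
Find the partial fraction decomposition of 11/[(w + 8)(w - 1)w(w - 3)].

Using Heaviside cover-up: (-1/72)/(w + 8) - (11/18)/(w - 1) + (11/24)/w + (1/6)/(w - 3)


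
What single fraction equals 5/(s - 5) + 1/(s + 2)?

Common denominator (s - 5)(s + 2). Numerator: 5(s + 2) + 1(s - 5) = (5s + 10) + (s - 5) = 6s + 5
Result: (6s + 5)/[(s - 5)(s + 2)]


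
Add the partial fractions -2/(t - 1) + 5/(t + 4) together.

Common denominator (t - 1)(t + 4). Numerator: -2(t + 4) + 5(t - 1) = (-2t - 8) + (5t - 5) = 3t - 13
Result: (3t - 13)/[(t - 1)(t + 4)]


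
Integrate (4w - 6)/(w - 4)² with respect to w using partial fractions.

Decompose: P = 4, Q = 4·4 - 6 = 10, so (4w - 6)/(w - 4)² = 4/(w - 4) + 10/(w - 4)². Integrate: ∫ P/(w - 4) dw = 4 ln|(w - 4)|; ∫ Q/(w - 4)² dw = -10/(w - 4). Sum: 4 ln|(w - 4)| - 10/(w - 4) + C


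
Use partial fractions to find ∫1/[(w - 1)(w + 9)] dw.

Decompose: 1/[(w - 1)(w + 9)] = (1/10)/(w - 1) - (1/10)/(w + 9). Integrate each term: (1/10) ln|(w - 1)| - (1/10) ln|(w + 9)| + C


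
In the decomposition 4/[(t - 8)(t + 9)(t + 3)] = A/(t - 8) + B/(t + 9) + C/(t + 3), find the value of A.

Cover-up at t = 8: A = 4/[(8 + 9)(8 + 3)] = 4/[(17)(11)] = 4/187


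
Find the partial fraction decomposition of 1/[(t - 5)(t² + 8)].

Cover-up at t = 5: α = 1/(5² + 8) = 1/33. Then β = -α = -1/33, γ = -α·(0 + 5) = -5/33
Result: (1/33)/(t - 5) - ((1/33)t + 5/33)/(t² + 8)


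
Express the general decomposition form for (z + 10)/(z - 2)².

Repeated linear factor: P/(z - 2) + Q/(z - 2)²


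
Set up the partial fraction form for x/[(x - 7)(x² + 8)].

Linear + irreducible quadratic: α/(x - 7) + (βx + γ)/(x² + 8)


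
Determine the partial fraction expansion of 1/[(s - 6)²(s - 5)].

Cover-up at s=5: R = 1/(5 - 6)² = 1. Cover-up at s=6: Q = 1/(6 - 5) = 1. Comparing s² coeff: P = -R = -1
Result: -1/(s - 6) + 1/(s - 6)² + 1/(s - 5)


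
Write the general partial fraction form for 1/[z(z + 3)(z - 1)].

Three distinct linear factors: A/z + B/(z + 3) + C/(z - 1)


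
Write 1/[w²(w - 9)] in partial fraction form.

Cover-up at w=9: γ = 1/(9 - 0)² = 1/81. Cover-up at w=0: β = 1/(0 - 9) = -1/9. Comparing w² coeff: α = -γ = -1/81
Result: (-1/81)/w - (1/9)/w² + (1/81)/(w - 9)


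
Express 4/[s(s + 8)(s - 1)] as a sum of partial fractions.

Using cover-up method: P = -1/2, Q = 1/18, R = 4/9
Result: (-1/2)/s + (1/18)/(s + 8) + (4/9)/(s - 1)


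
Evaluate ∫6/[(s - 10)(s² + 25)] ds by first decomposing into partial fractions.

Cover-up at s=10: A = 6/(10²+25) = 6/125. Coeff matching: B = -6/125, C = -12/25. Decomposition: (6/125)/(s - 10) - ((6/125)s + 12/25)/(s² + 25). Integrate: linear → ln, quadratic → (1/2)ln + arctan: (6/125) ln|(s - 10)| - (3/125) ln(s² + 25) - (12/125) arctan(s/5) + C


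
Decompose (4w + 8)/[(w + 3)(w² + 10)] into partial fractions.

At w=-3: α = (4·(-3) + 8)/((-3)² + 10) = -4/19. β = -α = 4/19, γ = 4 - (-3)·α = 64/19
Result: (-4/19)/(w + 3) + ((4/19)w + 64/19)/(w² + 10)


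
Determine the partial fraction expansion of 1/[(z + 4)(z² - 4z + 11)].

Cover-up at z = -4: P = 1/((-4)² - 4·(-4) + 11) = 1/43. Then Q = -P = -1/43, R = -P·(-4 - 4) = 8/43
Result: (1/43)/(z + 4) - ((1/43)z - 8/43)/(z² - 4z + 11)


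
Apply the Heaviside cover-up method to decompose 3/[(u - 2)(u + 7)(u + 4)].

Cover (u - 2), u=2: α = 3/[(2 + 7)(2 + 4)] = 1/18. Cover (u + 7), u=-7: β = 3/[(-7 - 2)(-7 + 4)] = 1/9. Cover (u + 4), u=-4: γ = 3/[(-4 - 2)(-4 + 7)] = -1/6.
Result: (1/18)/(u - 2) + (1/9)/(u + 7) - (1/6)/(u + 4)


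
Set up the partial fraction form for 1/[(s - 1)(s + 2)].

Distinct linear factors: A/(s - 1) + B/(s + 2)


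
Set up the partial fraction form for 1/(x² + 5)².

Repeated quadratic factor: (αx + β)/(x² + 5) + (γx + δ)/(x² + 5)²


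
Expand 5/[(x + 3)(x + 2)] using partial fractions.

5/(x + 3)(x + 2) = P/(x + 3) + Q/(x + 2). P = 5/(-3 + 2) = -5, Q = 5/(-2 + 3) = 5
Result: -5/(x + 3) + 5/(x + 2)


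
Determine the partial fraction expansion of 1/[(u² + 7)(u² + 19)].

Coefficient matching gives P = R = 0, Q = 1/(19-7) = 1/12, S = -Q = -1/12
Result: (1/12)/(u² + 7) - (1/12)/(u² + 19)


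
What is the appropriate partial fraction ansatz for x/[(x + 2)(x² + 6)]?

Linear + irreducible quadratic: α/(x + 2) + (βx + γ)/(x² + 6)


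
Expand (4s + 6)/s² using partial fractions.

(4s + 6) = As + B. At s = 0: B = 4·0 + 6 = 6. Coeff of s: A = 4
Result: 4/s + 6/s²


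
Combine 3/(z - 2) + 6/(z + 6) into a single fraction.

Common denominator (z - 2)(z + 6). Numerator: 3(z + 6) + 6(z - 2) = (3z + 18) + (6z - 12) = 9z + 6
Result: (9z + 6)/[(z - 2)(z + 6)]


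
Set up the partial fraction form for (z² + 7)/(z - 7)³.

Repeated linear factor (power 3): α/(z - 7) + β/(z - 7)² + γ/(z - 7)³


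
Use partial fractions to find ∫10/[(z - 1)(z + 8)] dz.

Decompose: 10/[(z - 1)(z + 8)] = (10/9)/(z - 1) - (10/9)/(z + 8). Integrate each term: (10/9) ln|(z - 1)| - (10/9) ln|(z + 8)| + C


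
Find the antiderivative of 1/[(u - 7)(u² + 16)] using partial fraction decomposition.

Cover-up at u=7: α = 1/(7²+16) = 1/65. Coeff matching: β = -1/65, γ = -7/65. Decomposition: (1/65)/(u - 7) - ((1/65)u + 7/65)/(u² + 16). Integrate: linear → ln, quadratic → (1/2)ln + arctan: (1/65) ln|(u - 7)| - (1/130) ln(u² + 16) - (7/260) arctan(u/4) + C


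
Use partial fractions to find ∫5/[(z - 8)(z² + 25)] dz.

Cover-up at z=8: A = 5/(8²+25) = 5/89. Coeff matching: B = -5/89, C = -40/89. Decomposition: (5/89)/(z - 8) - ((5/89)z + 40/89)/(z² + 25). Integrate: linear → ln, quadratic → (1/2)ln + arctan: (5/89) ln|(z - 8)| - (5/178) ln(z² + 25) - (8/89) arctan(z/5) + C


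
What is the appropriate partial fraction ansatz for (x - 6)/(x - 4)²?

Repeated linear factor: α/(x - 4) + β/(x - 4)²


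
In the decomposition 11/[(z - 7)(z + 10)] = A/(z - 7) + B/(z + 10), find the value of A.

Cover-up at z = 7: A = 11/(7 + 10) = 11/17


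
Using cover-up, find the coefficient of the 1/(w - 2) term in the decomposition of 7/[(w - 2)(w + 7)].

Cover (w - 2), set w=2: 7/((w + 7) at w=2) = 7/(9) = 7/9


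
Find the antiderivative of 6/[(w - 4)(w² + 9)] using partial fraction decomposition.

Cover-up at w=4: α = 6/(4²+9) = 6/25. Coeff matching: β = -6/25, γ = -24/25. Decomposition: (6/25)/(w - 4) - ((6/25)w + 24/25)/(w² + 9). Integrate: linear → ln, quadratic → (1/2)ln + arctan: (6/25) ln|(w - 4)| - (3/25) ln(w² + 9) - (8/25) arctan(w/3) + C


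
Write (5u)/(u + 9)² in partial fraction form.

(5u) = α(u + 9) + β. At u = -9: β = 5·(-9) + 0 = -45. Coeff of u: α = 5
Result: 5/(u + 9) - 45/(u + 9)²


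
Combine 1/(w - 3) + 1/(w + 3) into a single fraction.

Common denominator (w - 3)(w + 3). Numerator: 1(w + 3) + 1(w - 3) = (w + 3) + (w - 3) = 2w
Result: (2w)/[(w - 3)(w + 3)]


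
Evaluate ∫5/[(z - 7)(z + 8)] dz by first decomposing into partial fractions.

Decompose: 5/[(z - 7)(z + 8)] = (1/3)/(z - 7) - (1/3)/(z + 8). Integrate each term: (1/3) ln|(z - 7)| - (1/3) ln|(z + 8)| + C


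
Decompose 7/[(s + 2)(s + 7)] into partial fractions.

7/(s + 2)(s + 7) = P/(s + 2) + Q/(s + 7). P = 7/(-2 + 7) = 7/5, Q = 7/(-7 + 2) = -7/5
Result: (7/5)/(s + 2) - (7/5)/(s + 7)


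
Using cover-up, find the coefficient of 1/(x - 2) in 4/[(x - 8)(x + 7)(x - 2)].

Cover (x - 2), set x=2: 4/[(2 - 8)(2 + 7)] = -2/27


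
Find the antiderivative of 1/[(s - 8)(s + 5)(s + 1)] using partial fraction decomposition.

Cover-up: P = 1/117, Q = 1/52, R = -1/36. Decomposition: (1/117)/(s - 8) + (1/52)/(s + 5) - (1/36)/(s + 1). Integrate each term: (1/117) ln|(s - 8)| + (1/52) ln|(s + 5)| - (1/36) ln|(s + 1)| + C


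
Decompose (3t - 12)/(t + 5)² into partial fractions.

(3t - 12) = P(t + 5) + Q. At t = -5: Q = 3·(-5) - 12 = -27. Coeff of t: P = 3
Result: 3/(t + 5) - 27/(t + 5)²


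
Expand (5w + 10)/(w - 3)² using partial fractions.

(5w + 10) = P(w - 3) + Q. At w = 3: Q = 5·3 + 10 = 25. Coeff of w: P = 5
Result: 5/(w - 3) + 25/(w - 3)²


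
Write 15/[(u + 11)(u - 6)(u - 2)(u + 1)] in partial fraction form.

Using Heaviside cover-up: (-3/442)/(u + 11) + (15/476)/(u - 6) - (5/52)/(u - 2) + (1/14)/(u + 1)


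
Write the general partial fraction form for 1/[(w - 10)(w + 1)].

Distinct linear factors: A/(w - 10) + B/(w + 1)


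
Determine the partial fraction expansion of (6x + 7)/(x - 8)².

(6x + 7) = α(x - 8) + β. At x = 8: β = 6·8 + 7 = 55. Coeff of x: α = 6
Result: 6/(x - 8) + 55/(x - 8)²


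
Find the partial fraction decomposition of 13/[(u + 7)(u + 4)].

13/(u + 7)(u + 4) = A/(u + 7) + B/(u + 4). A = 13/(-7 + 4) = -13/3, B = 13/(-4 + 7) = 13/3
Result: (-13/3)/(u + 7) + (13/3)/(u + 4)


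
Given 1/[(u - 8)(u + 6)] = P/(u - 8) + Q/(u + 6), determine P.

Cover-up at u = 8: P = 1/(8 + 6) = 1/14


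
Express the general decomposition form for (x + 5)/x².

Repeated linear factor: α/x + β/x²


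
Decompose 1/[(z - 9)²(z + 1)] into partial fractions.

Cover-up at z=-1: C = 1/(-1 - 9)² = 1/100. Cover-up at z=9: B = 1/(9 + 1) = 1/10. Comparing z² coeff: A = -C = -1/100
Result: (-1/100)/(z - 9) + (1/10)/(z - 9)² + (1/100)/(z + 1)


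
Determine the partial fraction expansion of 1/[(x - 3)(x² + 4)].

Cover-up at x = 3: A = 1/(3² + 4) = 1/13. Then B = -A = -1/13, C = -A·(0 + 3) = -3/13
Result: (1/13)/(x - 3) - ((1/13)x + 3/13)/(x² + 4)


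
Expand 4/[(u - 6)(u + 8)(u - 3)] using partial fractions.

Using cover-up method: P = 2/21, Q = 2/77, R = -4/33
Result: (2/21)/(u - 6) + (2/77)/(u + 8) - (4/33)/(u - 3)


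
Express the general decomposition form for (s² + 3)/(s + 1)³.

Repeated linear factor (power 3): α/(s + 1) + β/(s + 1)² + γ/(s + 1)³


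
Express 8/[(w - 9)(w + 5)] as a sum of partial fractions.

8/(w - 9)(w + 5) = P/(w - 9) + Q/(w + 5). P = 8/(9 + 5) = 4/7, Q = 8/(-5 - 9) = -4/7
Result: (4/7)/(w - 9) - (4/7)/(w + 5)


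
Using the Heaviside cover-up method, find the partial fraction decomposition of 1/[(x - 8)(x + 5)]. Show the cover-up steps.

Cover (x - 8): set x=8, get A = 1/(8 + 5) = 1/13. Cover (x + 5): set x=-5, get B = 1/(-5 - 8) = -1/13.
Result: (1/13)/(x - 8) - (1/13)/(x + 5)


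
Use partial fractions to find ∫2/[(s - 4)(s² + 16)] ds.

Cover-up at s=4: P = 2/(4²+16) = 1/16. Coeff matching: Q = -1/16, R = -1/4. Decomposition: (1/16)/(s - 4) - ((1/16)s + 1/4)/(s² + 16). Integrate: linear → ln, quadratic → (1/2)ln + arctan: (1/16) ln|(s - 4)| - (1/32) ln(s² + 16) - (1/16) arctan(s/4) + C


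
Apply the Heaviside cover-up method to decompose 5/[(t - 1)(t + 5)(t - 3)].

Cover (t - 1), t=1: A = 5/[(1 + 5)(1 - 3)] = -5/12. Cover (t + 5), t=-5: B = 5/[(-5 - 1)(-5 - 3)] = 5/48. Cover (t - 3), t=3: C = 5/[(3 - 1)(3 + 5)] = 5/16.
Result: (-5/12)/(t - 1) + (5/48)/(t + 5) + (5/16)/(t - 3)


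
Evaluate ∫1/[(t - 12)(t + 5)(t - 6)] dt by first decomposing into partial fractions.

Cover-up: A = 1/102, B = 1/187, C = -1/66. Decomposition: (1/102)/(t - 12) + (1/187)/(t + 5) - (1/66)/(t - 6). Integrate each term: (1/102) ln|(t - 12)| + (1/187) ln|(t + 5)| - (1/66) ln|(t - 6)| + C


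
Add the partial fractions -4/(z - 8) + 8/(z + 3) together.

Common denominator (z - 8)(z + 3). Numerator: -4(z + 3) + 8(z - 8) = (-4z - 12) + (8z - 64) = 4z - 76
Result: (4z - 76)/[(z - 8)(z + 3)]


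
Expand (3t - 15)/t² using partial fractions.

(3t - 15) = αt + β. At t = 0: β = 3·0 - 15 = -15. Coeff of t: α = 3
Result: 3/t - 15/t²


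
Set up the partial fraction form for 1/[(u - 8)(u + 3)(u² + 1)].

Two linear + quadratic: P/(u - 8) + Q/(u + 3) + (Ru + S)/(u² + 1)


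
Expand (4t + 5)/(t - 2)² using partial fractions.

(4t + 5) = A(t - 2) + B. At t = 2: B = 4·2 + 5 = 13. Coeff of t: A = 4
Result: 4/(t - 2) + 13/(t - 2)²


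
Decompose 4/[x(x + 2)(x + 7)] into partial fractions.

Using cover-up method: A = 2/7, B = -2/5, C = 4/35
Result: (2/7)/x - (2/5)/(x + 2) + (4/35)/(x + 7)


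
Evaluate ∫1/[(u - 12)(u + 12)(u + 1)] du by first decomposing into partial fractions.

Cover-up: α = 1/312, β = 1/264, γ = -1/143. Decomposition: (1/312)/(u - 12) + (1/264)/(u + 12) - (1/143)/(u + 1). Integrate each term: (1/312) ln|(u - 12)| + (1/264) ln|(u + 12)| - (1/143) ln|(u + 1)| + C


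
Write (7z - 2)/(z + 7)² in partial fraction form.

(7z - 2) = A(z + 7) + B. At z = -7: B = 7·(-7) - 2 = -51. Coeff of z: A = 7
Result: 7/(z + 7) - 51/(z + 7)²


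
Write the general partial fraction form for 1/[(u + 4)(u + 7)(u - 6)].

Three distinct linear factors: P/(u + 4) + Q/(u + 7) + R/(u - 6)


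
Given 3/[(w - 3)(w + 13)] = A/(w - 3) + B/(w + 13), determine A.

Cover-up at w = 3: A = 3/(3 + 13) = 3/16


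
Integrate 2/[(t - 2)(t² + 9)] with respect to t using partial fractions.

Cover-up at t=2: A = 2/(2²+9) = 2/13. Coeff matching: B = -2/13, C = -4/13. Decomposition: (2/13)/(t - 2) - ((2/13)t + 4/13)/(t² + 9). Integrate: linear → ln, quadratic → (1/2)ln + arctan: (2/13) ln|(t - 2)| - (1/13) ln(t² + 9) - (4/39) arctan(t/3) + C


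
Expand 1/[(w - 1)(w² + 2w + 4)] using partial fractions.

Cover-up at w = 1: α = 1/(1² + 2·1 + 4) = 1/7. Then β = -α = -1/7, γ = -α·(2 + 1) = -3/7
Result: (1/7)/(w - 1) - ((1/7)w + 3/7)/(w² + 2w + 4)


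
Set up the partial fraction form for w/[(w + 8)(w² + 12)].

Linear + irreducible quadratic: α/(w + 8) + (βw + γ)/(w² + 12)


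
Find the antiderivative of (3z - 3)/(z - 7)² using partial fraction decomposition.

Decompose: α = 3, β = 3·7 - 3 = 18, so (3z - 3)/(z - 7)² = 3/(z - 7) + 18/(z - 7)². Integrate: ∫ α/(z - 7) dz = 3 ln|(z - 7)|; ∫ β/(z - 7)² dz = -18/(z - 7). Sum: 3 ln|(z - 7)| - 18/(z - 7) + C


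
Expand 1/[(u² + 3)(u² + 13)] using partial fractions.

Coefficient matching gives A = C = 0, B = 1/(13-3) = 1/10, D = -B = -1/10
Result: (1/10)/(u² + 3) - (1/10)/(u² + 13)


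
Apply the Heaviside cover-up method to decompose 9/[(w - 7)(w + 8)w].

Cover (w - 7), w=7: α = 9/[(7 + 8)(7 - 0)] = 3/35. Cover (w + 8), w=-8: β = 9/[(-8 - 7)(-8 - 0)] = 3/40. Cover w, w=0: γ = 9/[(0 - 7)(0 + 8)] = -9/56.
Result: (3/35)/(w - 7) + (3/40)/(w + 8) - (9/56)/w


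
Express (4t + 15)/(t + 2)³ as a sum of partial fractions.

(4t + 15) = A(t + 2)² + B(t + 2) + C. At t = -2: C = 4·(-2) + 15 = 7. Coefficients: A = 0, B = 4
Result: 4/(t + 2)² + 7/(t + 2)³


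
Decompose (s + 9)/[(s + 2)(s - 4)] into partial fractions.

At s=-2: α = (1·(-2) + 9)/(-2 - 4) = -7/6. At s=4: β = (1·4 + 9)/(4 + 2) = 13/6
Result: (-7/6)/(s + 2) + (13/6)/(s - 4)


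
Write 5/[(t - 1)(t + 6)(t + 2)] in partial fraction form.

Using cover-up method: A = 5/21, B = 5/28, C = -5/12
Result: (5/21)/(t - 1) + (5/28)/(t + 6) - (5/12)/(t + 2)


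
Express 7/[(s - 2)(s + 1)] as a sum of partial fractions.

7/(s - 2)(s + 1) = α/(s - 2) + β/(s + 1). α = 7/(2 + 1) = 7/3, β = 7/(-1 - 2) = -7/3
Result: (7/3)/(s - 2) - (7/3)/(s + 1)


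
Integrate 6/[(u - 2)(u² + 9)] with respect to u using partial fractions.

Cover-up at u=2: A = 6/(2²+9) = 6/13. Coeff matching: B = -6/13, C = -12/13. Decomposition: (6/13)/(u - 2) - ((6/13)u + 12/13)/(u² + 9). Integrate: linear → ln, quadratic → (1/2)ln + arctan: (6/13) ln|(u - 2)| - (3/13) ln(u² + 9) - (4/13) arctan(u/3) + C


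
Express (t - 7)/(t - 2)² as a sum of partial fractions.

(t - 7) = P(t - 2) + Q. At t = 2: Q = 1·2 - 7 = -5. Coeff of t: P = 1
Result: 1/(t - 2) - 5/(t - 2)²


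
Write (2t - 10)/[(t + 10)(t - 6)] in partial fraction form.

At t=-10: A = (2·(-10) - 10)/(-10 - 6) = 15/8. At t=6: B = (2·6 - 10)/(6 + 10) = 1/8
Result: (15/8)/(t + 10) + (1/8)/(t - 6)


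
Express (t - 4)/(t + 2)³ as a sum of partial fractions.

(t - 4) = P(t + 2)² + Q(t + 2) + R. At t = -2: R = 1·(-2) - 4 = -6. Coefficients: P = 0, Q = 1
Result: 1/(t + 2)² - 6/(t + 2)³


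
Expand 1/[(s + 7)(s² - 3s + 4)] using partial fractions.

Cover-up at s = -7: P = 1/((-7)² - 3·(-7) + 4) = 1/74. Then Q = -P = -1/74, R = -P·(-3 - 7) = 5/37
Result: (1/74)/(s + 7) - ((1/74)s - 5/37)/(s² - 3s + 4)


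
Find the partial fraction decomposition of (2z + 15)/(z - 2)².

(2z + 15) = A(z - 2) + B. At z = 2: B = 2·2 + 15 = 19. Coeff of z: A = 2
Result: 2/(z - 2) + 19/(z - 2)²


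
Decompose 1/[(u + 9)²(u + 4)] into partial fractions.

Cover-up at u=-4: C = 1/(-4 + 9)² = 1/25. Cover-up at u=-9: B = 1/(-9 + 4) = -1/5. Comparing u² coeff: A = -C = -1/25
Result: (-1/25)/(u + 9) - (1/5)/(u + 9)² + (1/25)/(u + 4)


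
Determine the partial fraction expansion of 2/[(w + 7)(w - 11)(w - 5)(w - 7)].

Using Heaviside cover-up: (-1/1512)/(w + 7) + (1/216)/(w - 11) + (1/72)/(w - 5) - (1/56)/(w - 7)


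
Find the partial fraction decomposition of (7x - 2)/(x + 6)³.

(7x - 2) = α(x + 6)² + β(x + 6) + γ. At x = -6: γ = 7·(-6) - 2 = -44. Coefficients: α = 0, β = 7
Result: 7/(x + 6)² - 44/(x + 6)³


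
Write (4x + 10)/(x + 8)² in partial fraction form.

(4x + 10) = A(x + 8) + B. At x = -8: B = 4·(-8) + 10 = -22. Coeff of x: A = 4
Result: 4/(x + 8) - 22/(x + 8)²


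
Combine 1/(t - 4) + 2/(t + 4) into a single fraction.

Common denominator (t - 4)(t + 4). Numerator: 1(t + 4) + 2(t - 4) = (t + 4) + (2t - 8) = 3t - 4
Result: (3t - 4)/[(t - 4)(t + 4)]


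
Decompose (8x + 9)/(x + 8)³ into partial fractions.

(8x + 9) = A(x + 8)² + B(x + 8) + C. At x = -8: C = 8·(-8) + 9 = -55. Coefficients: A = 0, B = 8
Result: 8/(x + 8)² - 55/(x + 8)³


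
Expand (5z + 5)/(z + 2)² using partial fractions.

(5z + 5) = P(z + 2) + Q. At z = -2: Q = 5·(-2) + 5 = -5. Coeff of z: P = 5
Result: 5/(z + 2) - 5/(z + 2)²


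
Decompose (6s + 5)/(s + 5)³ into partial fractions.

(6s + 5) = α(s + 5)² + β(s + 5) + γ. At s = -5: γ = 6·(-5) + 5 = -25. Coefficients: α = 0, β = 6
Result: 6/(s + 5)² - 25/(s + 5)³


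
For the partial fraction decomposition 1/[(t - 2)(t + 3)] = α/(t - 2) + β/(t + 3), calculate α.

Cover-up at t = 2: α = 1/(2 + 3) = 1/5


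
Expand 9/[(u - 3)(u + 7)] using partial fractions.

9/(u - 3)(u + 7) = P/(u - 3) + Q/(u + 7). P = 9/(3 + 7) = 9/10, Q = 9/(-7 - 3) = -9/10
Result: (9/10)/(u - 3) - (9/10)/(u + 7)


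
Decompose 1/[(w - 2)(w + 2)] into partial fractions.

1/(w - 2)(w + 2) = P/(w - 2) + Q/(w + 2). P = 1/(2 + 2) = 1/4, Q = 1/(-2 - 2) = -1/4
Result: (1/4)/(w - 2) - (1/4)/(w + 2)


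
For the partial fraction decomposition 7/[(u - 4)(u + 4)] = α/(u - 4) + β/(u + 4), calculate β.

Cover-up at u = -4: β = 7/(-4 - 4) = -7/8


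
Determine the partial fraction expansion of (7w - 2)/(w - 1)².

(7w - 2) = A(w - 1) + B. At w = 1: B = 7·1 - 2 = 5. Coeff of w: A = 7
Result: 7/(w - 1) + 5/(w - 1)²


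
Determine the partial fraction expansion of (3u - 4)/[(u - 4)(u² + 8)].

At u=4: α = (3·4 - 4)/(4² + 8) = 1/3. β = -α = -1/3, γ = 3 - 4·α = 5/3
Result: (1/3)/(u - 4) - ((1/3)u - 5/3)/(u² + 8)


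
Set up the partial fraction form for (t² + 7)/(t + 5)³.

Repeated linear factor (power 3): P/(t + 5) + Q/(t + 5)² + R/(t + 5)³


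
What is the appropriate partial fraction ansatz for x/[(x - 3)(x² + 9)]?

Linear + irreducible quadratic: α/(x - 3) + (βx + γ)/(x² + 9)


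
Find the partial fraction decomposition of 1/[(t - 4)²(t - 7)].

Cover-up at t=7: R = 1/(7 - 4)² = 1/9. Cover-up at t=4: Q = 1/(4 - 7) = -1/3. Comparing t² coeff: P = -R = -1/9
Result: (-1/9)/(t - 4) - (1/3)/(t - 4)² + (1/9)/(t - 7)


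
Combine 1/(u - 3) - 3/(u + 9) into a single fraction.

Common denominator (u - 3)(u + 9). Numerator: 1(u + 9) - 3(u - 3) = (u + 9) - (3u - 9) = -2u + 18
Result: (-2u + 18)/[(u - 3)(u + 9)]


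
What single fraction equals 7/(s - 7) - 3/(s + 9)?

Common denominator (s - 7)(s + 9). Numerator: 7(s + 9) - 3(s - 7) = (7s + 63) - (3s - 21) = 4s + 84
Result: (4s + 84)/[(s - 7)(s + 9)]


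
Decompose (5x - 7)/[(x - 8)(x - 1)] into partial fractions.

At x=8: α = (5·8 - 7)/(8 - 1) = 33/7. At x=1: β = (5·1 - 7)/(1 - 8) = 2/7
Result: (33/7)/(x - 8) + (2/7)/(x - 1)


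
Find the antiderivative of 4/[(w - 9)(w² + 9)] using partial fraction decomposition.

Cover-up at w=9: A = 4/(9²+9) = 2/45. Coeff matching: B = -2/45, C = -2/5. Decomposition: (2/45)/(w - 9) - ((2/45)w + 2/5)/(w² + 9). Integrate: linear → ln, quadratic → (1/2)ln + arctan: (2/45) ln|(w - 9)| - (1/45) ln(w² + 9) - (2/15) arctan(w/3) + C


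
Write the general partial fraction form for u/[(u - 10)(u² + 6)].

Linear + irreducible quadratic: α/(u - 10) + (βu + γ)/(u² + 6)


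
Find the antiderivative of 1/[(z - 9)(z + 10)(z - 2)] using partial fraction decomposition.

Cover-up: α = 1/133, β = 1/228, γ = -1/84. Decomposition: (1/133)/(z - 9) + (1/228)/(z + 10) - (1/84)/(z - 2). Integrate each term: (1/133) ln|(z - 9)| + (1/228) ln|(z + 10)| - (1/84) ln|(z - 2)| + C


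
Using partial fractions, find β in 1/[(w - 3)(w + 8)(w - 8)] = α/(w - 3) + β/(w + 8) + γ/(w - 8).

Cover-up at w = -8: β = 1/[(-8 - 3)(-8 - 8)] = 1/[(-11)(-16)] = 1/176


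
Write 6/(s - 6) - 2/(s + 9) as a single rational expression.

Common denominator (s - 6)(s + 9). Numerator: 6(s + 9) - 2(s - 6) = (6s + 54) - (2s - 12) = 4s + 66
Result: (4s + 66)/[(s - 6)(s + 9)]


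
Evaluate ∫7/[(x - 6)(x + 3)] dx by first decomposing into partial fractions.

Decompose: 7/[(x - 6)(x + 3)] = (7/9)/(x - 6) - (7/9)/(x + 3). Integrate each term: (7/9) ln|(x - 6)| - (7/9) ln|(x + 3)| + C


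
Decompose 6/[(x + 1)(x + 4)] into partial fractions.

6/(x + 1)(x + 4) = P/(x + 1) + Q/(x + 4). P = 6/(-1 + 4) = 2, Q = 6/(-4 + 1) = -2
Result: 2/(x + 1) - 2/(x + 4)


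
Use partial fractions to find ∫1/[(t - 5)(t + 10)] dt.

Decompose: 1/[(t - 5)(t + 10)] = (1/15)/(t - 5) - (1/15)/(t + 10). Integrate each term: (1/15) ln|(t - 5)| - (1/15) ln|(t + 10)| + C


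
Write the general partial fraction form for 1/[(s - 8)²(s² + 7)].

Repeated linear + quadratic: P/(s - 8) + Q/(s - 8)² + (Rs + S)/(s² + 7)


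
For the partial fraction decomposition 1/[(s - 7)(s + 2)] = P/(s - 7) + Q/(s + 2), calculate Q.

Cover-up at s = -2: Q = 1/(-2 - 7) = -1/9


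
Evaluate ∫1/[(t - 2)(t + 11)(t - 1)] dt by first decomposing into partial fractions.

Cover-up: P = 1/13, Q = 1/156, R = -1/12. Decomposition: (1/13)/(t - 2) + (1/156)/(t + 11) - (1/12)/(t - 1). Integrate each term: (1/13) ln|(t - 2)| + (1/156) ln|(t + 11)| - (1/12) ln|(t - 1)| + C


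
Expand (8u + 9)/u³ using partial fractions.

(8u + 9) = Pu² + Qu + R. At u = 0: R = 8·0 + 9 = 9. Coefficients: P = 0, Q = 8
Result: 8/u² + 9/u³


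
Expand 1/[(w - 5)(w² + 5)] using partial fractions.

Cover-up at w = 5: α = 1/(5² + 5) = 1/30. Then β = -α = -1/30, γ = -α·(0 + 5) = -1/6
Result: (1/30)/(w - 5) - ((1/30)w + 1/6)/(w² + 5)


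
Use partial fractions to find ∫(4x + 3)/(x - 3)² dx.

Decompose: P = 4, Q = 4·3 + 3 = 15, so (4x + 3)/(x - 3)² = 4/(x - 3) + 15/(x - 3)². Integrate: ∫ P/(x - 3) dx = 4 ln|(x - 3)|; ∫ Q/(x - 3)² dx = -15/(x - 3). Sum: 4 ln|(x - 3)| - 15/(x - 3) + C


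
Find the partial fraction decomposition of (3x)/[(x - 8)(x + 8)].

At x=8: P = (3·8 + 0)/(8 + 8) = 3/2. At x=-8: Q = (3·(-8) + 0)/(-8 - 8) = 3/2
Result: (3/2)/(x - 8) + (3/2)/(x + 8)


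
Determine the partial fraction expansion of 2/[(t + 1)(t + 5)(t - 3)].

Using cover-up method: α = -1/8, β = 1/16, γ = 1/16
Result: (-1/8)/(t + 1) + (1/16)/(t + 5) + (1/16)/(t - 3)


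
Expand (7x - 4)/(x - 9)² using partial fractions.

(7x - 4) = A(x - 9) + B. At x = 9: B = 7·9 - 4 = 59. Coeff of x: A = 7
Result: 7/(x - 9) + 59/(x - 9)²


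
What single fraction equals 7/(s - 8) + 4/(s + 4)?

Common denominator (s - 8)(s + 4). Numerator: 7(s + 4) + 4(s - 8) = (7s + 28) + (4s - 32) = 11s - 4
Result: (11s - 4)/[(s - 8)(s + 4)]


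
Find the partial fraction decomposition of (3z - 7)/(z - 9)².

(3z - 7) = P(z - 9) + Q. At z = 9: Q = 3·9 - 7 = 20. Coeff of z: P = 3
Result: 3/(z - 9) + 20/(z - 9)²


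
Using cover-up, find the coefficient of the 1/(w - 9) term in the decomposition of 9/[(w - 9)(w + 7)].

Cover (w - 9), set w=9: 9/((w + 7) at w=9) = 9/(16) = 9/16


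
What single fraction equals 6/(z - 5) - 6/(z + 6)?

Common denominator (z - 5)(z + 6). Numerator: 6(z + 6) - 6(z - 5) = (6z + 36) - (6z - 30) = 66
Result: (66)/[(z - 5)(z + 6)]


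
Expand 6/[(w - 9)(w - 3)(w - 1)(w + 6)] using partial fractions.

Using Heaviside cover-up: (1/120)/(w - 9) - (1/18)/(w - 3) + (3/56)/(w - 1) - (2/315)/(w + 6)


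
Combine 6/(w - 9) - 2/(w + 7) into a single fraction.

Common denominator (w - 9)(w + 7). Numerator: 6(w + 7) - 2(w - 9) = (6w + 42) - (2w - 18) = 4w + 60
Result: (4w + 60)/[(w - 9)(w + 7)]


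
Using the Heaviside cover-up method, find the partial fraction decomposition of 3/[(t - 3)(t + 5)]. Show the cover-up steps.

Cover (t - 3): set t=3, get A = 3/(3 + 5) = 3/8. Cover (t + 5): set t=-5, get B = 3/(-5 - 3) = -3/8.
Result: (3/8)/(t - 3) - (3/8)/(t + 5)


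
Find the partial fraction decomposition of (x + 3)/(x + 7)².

(x + 3) = P(x + 7) + Q. At x = -7: Q = 1·(-7) + 3 = -4. Coeff of x: P = 1
Result: 1/(x + 7) - 4/(x + 7)²


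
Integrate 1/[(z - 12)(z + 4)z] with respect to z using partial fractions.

Cover-up: α = 1/192, β = 1/64, γ = -1/48. Decomposition: (1/192)/(z - 12) + (1/64)/(z + 4) - (1/48)/z. Integrate each term: (1/192) ln|(z - 12)| + (1/64) ln|(z + 4)| - (1/48) ln|z| + C


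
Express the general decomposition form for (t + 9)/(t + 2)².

Repeated linear factor: P/(t + 2) + Q/(t + 2)²


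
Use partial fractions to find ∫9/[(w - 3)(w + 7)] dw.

Decompose: 9/[(w - 3)(w + 7)] = (9/10)/(w - 3) - (9/10)/(w + 7). Integrate each term: (9/10) ln|(w - 3)| - (9/10) ln|(w + 7)| + C


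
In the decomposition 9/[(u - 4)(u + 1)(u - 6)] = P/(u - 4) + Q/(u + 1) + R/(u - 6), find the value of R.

Cover-up at u = 6: R = 9/[(6 - 4)(6 + 1)] = 9/[(2)(7)] = 9/14


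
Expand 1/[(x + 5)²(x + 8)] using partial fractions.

Cover-up at x=-8: C = 1/(-8 + 5)² = 1/9. Cover-up at x=-5: B = 1/(-5 + 8) = 1/3. Comparing x² coeff: A = -C = -1/9
Result: (-1/9)/(x + 5) + (1/3)/(x + 5)² + (1/9)/(x + 8)


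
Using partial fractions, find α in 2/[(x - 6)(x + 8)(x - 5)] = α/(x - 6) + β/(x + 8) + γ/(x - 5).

Cover-up at x = 6: α = 2/[(6 + 8)(6 - 5)] = 2/[(14)(1)] = 2/14 = 1/7


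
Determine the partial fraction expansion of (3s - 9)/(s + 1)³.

(3s - 9) = A(s + 1)² + B(s + 1) + C. At s = -1: C = 3·(-1) - 9 = -12. Coefficients: A = 0, B = 3
Result: 3/(s + 1)² - 12/(s + 1)³


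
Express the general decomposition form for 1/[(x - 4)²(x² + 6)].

Repeated linear + quadratic: P/(x - 4) + Q/(x - 4)² + (Rx + S)/(x² + 6)


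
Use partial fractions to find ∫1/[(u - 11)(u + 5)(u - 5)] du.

Cover-up: α = 1/96, β = 1/160, γ = -1/60. Decomposition: (1/96)/(u - 11) + (1/160)/(u + 5) - (1/60)/(u - 5). Integrate each term: (1/96) ln|(u - 11)| + (1/160) ln|(u + 5)| - (1/60) ln|(u - 5)| + C


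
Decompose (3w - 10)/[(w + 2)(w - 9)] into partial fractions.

At w=-2: α = (3·(-2) - 10)/(-2 - 9) = 16/11. At w=9: β = (3·9 - 10)/(9 + 2) = 17/11
Result: (16/11)/(w + 2) + (17/11)/(w - 9)


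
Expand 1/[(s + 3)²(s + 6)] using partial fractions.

Cover-up at s=-6: C = 1/(-6 + 3)² = 1/9. Cover-up at s=-3: B = 1/(-3 + 6) = 1/3. Comparing s² coeff: A = -C = -1/9
Result: (-1/9)/(s + 3) + (1/3)/(s + 3)² + (1/9)/(s + 6)


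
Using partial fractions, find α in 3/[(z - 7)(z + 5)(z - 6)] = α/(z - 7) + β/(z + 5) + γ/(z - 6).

Cover-up at z = 7: α = 3/[(7 + 5)(7 - 6)] = 3/[(12)(1)] = 3/12 = 1/4


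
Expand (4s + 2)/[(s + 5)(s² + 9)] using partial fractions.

At s=-5: α = (4·(-5) + 2)/((-5)² + 9) = -9/17. β = -α = 9/17, γ = 4 - (-5)·α = 23/17
Result: (-9/17)/(s + 5) + ((9/17)s + 23/17)/(s² + 9)


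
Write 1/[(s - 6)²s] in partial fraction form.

Cover-up at s=0: γ = 1/(0 - 6)² = 1/36. Cover-up at s=6: β = 1/(6 - 0) = 1/6. Comparing s² coeff: α = -γ = -1/36
Result: (-1/36)/(s - 6) + (1/6)/(s - 6)² + (1/36)/s


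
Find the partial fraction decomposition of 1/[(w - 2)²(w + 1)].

Cover-up at w=-1: γ = 1/(-1 - 2)² = 1/9. Cover-up at w=2: β = 1/(2 + 1) = 1/3. Comparing w² coeff: α = -γ = -1/9
Result: (-1/9)/(w - 2) + (1/3)/(w - 2)² + (1/9)/(w + 1)


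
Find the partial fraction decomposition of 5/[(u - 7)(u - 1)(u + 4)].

Using cover-up method: P = 5/66, Q = -1/6, R = 1/11
Result: (5/66)/(u - 7) - (1/6)/(u - 1) + (1/11)/(u + 4)


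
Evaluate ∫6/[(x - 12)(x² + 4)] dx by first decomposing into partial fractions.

Cover-up at x=12: A = 6/(12²+4) = 3/74. Coeff matching: B = -3/74, C = -18/37. Decomposition: (3/74)/(x - 12) - ((3/74)x + 18/37)/(x² + 4). Integrate: linear → ln, quadratic → (1/2)ln + arctan: (3/74) ln|(x - 12)| - (3/148) ln(x² + 4) - (9/37) arctan(x/2) + C


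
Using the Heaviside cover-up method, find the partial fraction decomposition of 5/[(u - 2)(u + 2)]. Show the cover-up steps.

Cover (u - 2): set u=2, get P = 5/(2 + 2) = 5/4. Cover (u + 2): set u=-2, get Q = 5/(-2 - 2) = -5/4.
Result: (5/4)/(u - 2) - (5/4)/(u + 2)


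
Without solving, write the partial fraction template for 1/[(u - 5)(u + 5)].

Distinct linear factors: α/(u - 5) + β/(u + 5)


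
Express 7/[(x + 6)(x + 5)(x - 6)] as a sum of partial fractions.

Using cover-up method: P = 7/12, Q = -7/11, R = 7/132
Result: (7/12)/(x + 6) - (7/11)/(x + 5) + (7/132)/(x - 6)


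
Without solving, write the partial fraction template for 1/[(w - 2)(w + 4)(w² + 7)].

Two linear + quadratic: A/(w - 2) + B/(w + 4) + (Cw + D)/(w² + 7)


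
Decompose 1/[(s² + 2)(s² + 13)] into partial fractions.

Coefficient matching gives A = C = 0, B = 1/(13-2) = 1/11, D = -B = -1/11
Result: (1/11)/(s² + 2) - (1/11)/(s² + 13)


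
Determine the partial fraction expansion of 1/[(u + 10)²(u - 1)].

Cover-up at u=1: C = 1/(1 + 10)² = 1/121. Cover-up at u=-10: B = 1/(-10 - 1) = -1/11. Comparing u² coeff: A = -C = -1/121
Result: (-1/121)/(u + 10) - (1/11)/(u + 10)² + (1/121)/(u - 1)


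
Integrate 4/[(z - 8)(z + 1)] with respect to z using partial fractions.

Decompose: 4/[(z - 8)(z + 1)] = (4/9)/(z - 8) - (4/9)/(z + 1). Integrate each term: (4/9) ln|(z - 8)| - (4/9) ln|(z + 1)| + C


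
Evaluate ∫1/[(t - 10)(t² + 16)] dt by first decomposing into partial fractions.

Cover-up at t=10: α = 1/(10²+16) = 1/116. Coeff matching: β = -1/116, γ = -5/58. Decomposition: (1/116)/(t - 10) - ((1/116)t + 5/58)/(t² + 16). Integrate: linear → ln, quadratic → (1/2)ln + arctan: (1/116) ln|(t - 10)| - (1/232) ln(t² + 16) - (5/232) arctan(t/4) + C


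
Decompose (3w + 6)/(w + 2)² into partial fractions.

(3w + 6) = α(w + 2) + β. At w = -2: β = 3·(-2) + 6 = 0. Coeff of w: α = 3
Result: 3/(w + 2)


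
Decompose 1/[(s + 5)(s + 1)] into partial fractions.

1/(s + 5)(s + 1) = A/(s + 5) + B/(s + 1). A = 1/(-5 + 1) = -1/4, B = 1/(-1 + 5) = 1/4
Result: (-1/4)/(s + 5) + (1/4)/(s + 1)


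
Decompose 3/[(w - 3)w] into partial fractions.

3/(w - 3)w = α/(w - 3) + β/w. α = 3/(3 - 0) = 1, β = 3/(0 - 3) = -1
Result: 1/(w - 3) - 1/w


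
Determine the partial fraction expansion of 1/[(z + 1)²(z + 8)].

Cover-up at z=-8: γ = 1/(-8 + 1)² = 1/49. Cover-up at z=-1: β = 1/(-1 + 8) = 1/7. Comparing z² coeff: α = -γ = -1/49
Result: (-1/49)/(z + 1) + (1/7)/(z + 1)² + (1/49)/(z + 8)


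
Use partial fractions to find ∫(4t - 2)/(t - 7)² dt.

Decompose: α = 4, β = 4·7 - 2 = 26, so (4t - 2)/(t - 7)² = 4/(t - 7) + 26/(t - 7)². Integrate: ∫ α/(t - 7) dt = 4 ln|(t - 7)|; ∫ β/(t - 7)² dt = -26/(t - 7). Sum: 4 ln|(t - 7)| - 26/(t - 7) + C


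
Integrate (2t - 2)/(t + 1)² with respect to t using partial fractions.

Decompose: A = 2, B = 2·(-1) - 2 = -4, so (2t - 2)/(t + 1)² = 2/(t + 1) - 4/(t + 1)². Integrate: ∫ A/(t + 1) dt = 2 ln|(t + 1)|; ∫ B/(t + 1)² dt = 4/(t + 1). Sum: 2 ln|(t + 1)| + 4/(t + 1) + C


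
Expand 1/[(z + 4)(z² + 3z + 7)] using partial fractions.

Cover-up at z = -4: α = 1/((-4)² + 3·(-4) + 7) = 1/11. Then β = -α = -1/11, γ = -α·(3 - 4) = 1/11
Result: (1/11)/(z + 4) - ((1/11)z - 1/11)/(z² + 3z + 7)


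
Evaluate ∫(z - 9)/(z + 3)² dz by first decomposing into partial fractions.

Decompose: A = 1, B = 1·(-3) - 9 = -12, so (z - 9)/(z + 3)² = 1/(z + 3) - 12/(z + 3)². Integrate: ∫ A/(z + 3) dz = ln|(z + 3)|; ∫ B/(z + 3)² dz = 12/(z + 3). Sum: ln|(z + 3)| + 12/(z + 3) + C


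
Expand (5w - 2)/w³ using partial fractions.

(5w - 2) = Aw² + Bw + C. At w = 0: C = 5·0 - 2 = -2. Coefficients: A = 0, B = 5
Result: 5/w² - 2/w³


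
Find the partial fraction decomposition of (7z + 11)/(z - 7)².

(7z + 11) = P(z - 7) + Q. At z = 7: Q = 7·7 + 11 = 60. Coeff of z: P = 7
Result: 7/(z - 7) + 60/(z - 7)²


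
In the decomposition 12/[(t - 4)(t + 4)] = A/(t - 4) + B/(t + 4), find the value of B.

Cover-up at t = -4: B = 12/(-4 - 4) = -12/8 = -3/2


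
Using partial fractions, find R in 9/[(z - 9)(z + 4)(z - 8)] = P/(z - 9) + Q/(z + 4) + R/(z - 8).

Cover-up at z = 8: R = 9/[(8 - 9)(8 + 4)] = 9/[(-1)(12)] = -9/12 = -3/4


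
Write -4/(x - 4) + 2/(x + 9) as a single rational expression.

Common denominator (x - 4)(x + 9). Numerator: -4(x + 9) + 2(x - 4) = (-4x - 36) + (2x - 8) = -2x - 44
Result: (-2x - 44)/[(x - 4)(x + 9)]


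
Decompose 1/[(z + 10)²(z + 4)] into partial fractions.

Cover-up at z=-4: C = 1/(-4 + 10)² = 1/36. Cover-up at z=-10: B = 1/(-10 + 4) = -1/6. Comparing z² coeff: A = -C = -1/36
Result: (-1/36)/(z + 10) - (1/6)/(z + 10)² + (1/36)/(z + 4)


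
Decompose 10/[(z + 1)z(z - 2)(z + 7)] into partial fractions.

Using Heaviside cover-up: (5/9)/(z + 1) - (5/7)/z + (5/27)/(z - 2) - (5/189)/(z + 7)


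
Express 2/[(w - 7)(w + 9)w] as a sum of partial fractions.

Using cover-up method: α = 1/56, β = 1/72, γ = -2/63
Result: (1/56)/(w - 7) + (1/72)/(w + 9) - (2/63)/w


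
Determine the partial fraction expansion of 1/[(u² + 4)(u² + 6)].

Coefficient matching gives P = R = 0, Q = 1/(6-4) = 1/2, S = -Q = -1/2
Result: (1/2)/(u² + 4) - (1/2)/(u² + 6)


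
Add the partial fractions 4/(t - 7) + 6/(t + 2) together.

Common denominator (t - 7)(t + 2). Numerator: 4(t + 2) + 6(t - 7) = (4t + 8) + (6t - 42) = 10t - 34
Result: (10t - 34)/[(t - 7)(t + 2)]


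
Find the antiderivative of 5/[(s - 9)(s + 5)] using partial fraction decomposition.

Decompose: 5/[(s - 9)(s + 5)] = (5/14)/(s - 9) - (5/14)/(s + 5). Integrate each term: (5/14) ln|(s - 9)| - (5/14) ln|(s + 5)| + C


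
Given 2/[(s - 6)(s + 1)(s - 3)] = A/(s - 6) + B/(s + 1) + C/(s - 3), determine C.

Cover-up at s = 3: C = 2/[(3 - 6)(3 + 1)] = 2/[(-3)(4)] = -2/12 = -1/6


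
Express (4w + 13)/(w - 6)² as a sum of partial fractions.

(4w + 13) = A(w - 6) + B. At w = 6: B = 4·6 + 13 = 37. Coeff of w: A = 4
Result: 4/(w - 6) + 37/(w - 6)²


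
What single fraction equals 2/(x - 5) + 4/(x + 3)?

Common denominator (x - 5)(x + 3). Numerator: 2(x + 3) + 4(x - 5) = (2x + 6) + (4x - 20) = 6x - 14
Result: (6x - 14)/[(x - 5)(x + 3)]


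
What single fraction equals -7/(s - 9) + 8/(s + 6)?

Common denominator (s - 9)(s + 6). Numerator: -7(s + 6) + 8(s - 9) = (-7s - 42) + (8s - 72) = s - 114
Result: (s - 114)/[(s - 9)(s + 6)]
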